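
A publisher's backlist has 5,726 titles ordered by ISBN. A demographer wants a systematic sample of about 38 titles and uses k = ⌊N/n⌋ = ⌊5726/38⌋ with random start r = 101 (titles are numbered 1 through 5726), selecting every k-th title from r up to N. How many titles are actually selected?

38

k = ⌊5726/38⌋ = 150
Achieved size = ⌊(5726 − 101)/150⌋ + 1 = ⌊5625/150⌋ + 1 = 37 + 1 = 38
(last selection: 101 + 37×150 = 5651 ≤ 5726; next would be 5801 > 5726)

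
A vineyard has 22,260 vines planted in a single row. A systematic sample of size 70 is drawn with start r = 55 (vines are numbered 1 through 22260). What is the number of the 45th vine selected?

14047

k = 22260/70 = 318
45th selection = r + (45−1)·k = 55 + 44×318 = 55 + 13992 = 14047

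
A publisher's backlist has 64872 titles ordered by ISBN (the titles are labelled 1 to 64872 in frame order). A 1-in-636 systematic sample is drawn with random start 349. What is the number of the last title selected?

k = 636
102nd selection = r + (102−1)·k = 349 + 101×636 = 349 + 64236 = 64585

64585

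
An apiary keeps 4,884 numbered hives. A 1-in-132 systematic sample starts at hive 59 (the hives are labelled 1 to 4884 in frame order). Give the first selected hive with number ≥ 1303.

k = 132
Steps past start: ⌈(1303 − 59)/132⌉ = ⌈1244/132⌉ = 10
Selected hive: 59 + 10×132 = 1379

1379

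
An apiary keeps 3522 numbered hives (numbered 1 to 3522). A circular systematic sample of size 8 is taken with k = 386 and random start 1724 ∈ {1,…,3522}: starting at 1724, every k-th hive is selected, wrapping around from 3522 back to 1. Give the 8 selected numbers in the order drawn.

1724, 2110, 2496, 2882, 3268, 132, 518, 904

Selection 1: 1724
Selection 2: 1724 + 386 = 2110
Selection 3: 2110 + 386 = 2496
Selection 4: 2496 + 386 = 2882
Selection 5: 2882 + 386 = 3268
Selection 6: 3268 + 386 = 3654 → 3654 − 3522 = 132
Selection 7: 132 + 386 = 518
Selection 8: 518 + 386 = 904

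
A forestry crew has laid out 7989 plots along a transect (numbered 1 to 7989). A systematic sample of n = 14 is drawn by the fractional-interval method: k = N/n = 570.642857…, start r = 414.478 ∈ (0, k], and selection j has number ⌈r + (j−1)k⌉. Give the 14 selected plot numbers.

j=1: r + 0k = 414.478 → ⌈·⌉ = 415
j=2: r + 1k = 985.120857… → ⌈·⌉ = 986
j=3: r + 2k = 1555.763714… → ⌈·⌉ = 1556
j=4: r + 3k = 2126.406571… → ⌈·⌉ = 2127
j=5: r + 4k = 2697.049428… → ⌈·⌉ = 2698
j=6: r + 5k = 3267.692285… → ⌈·⌉ = 3268
j=7: r + 6k = 3838.335142… → ⌈·⌉ = 3839
j=8: r + 7k = 4408.978 → ⌈·⌉ = 4409
j=9: r + 8k = 4979.620857… → ⌈·⌉ = 4980
j=10: r + 9k = 5550.263714… → ⌈·⌉ = 5551
j=11: r + 10k = 6120.906571… → ⌈·⌉ = 6121
j=12: r + 11k = 6691.549428… → ⌈·⌉ = 6692
j=13: r + 12k = 7262.192285… → ⌈·⌉ = 7263
j=14: r + 13k = 7832.835142… → ⌈·⌉ = 7833

415, 986, 1556, 2127, 2698, 3268, 3839, 4409, 4980, 5551, 6121, 6692, 7263, 7833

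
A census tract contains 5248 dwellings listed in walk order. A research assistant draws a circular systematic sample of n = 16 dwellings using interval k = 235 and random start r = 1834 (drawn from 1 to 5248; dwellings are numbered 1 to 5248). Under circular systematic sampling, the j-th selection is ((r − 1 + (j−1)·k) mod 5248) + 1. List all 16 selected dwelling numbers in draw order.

Selection 1: 1834
Selection 2: 1834 + 235 = 2069
Selection 3: 2069 + 235 = 2304
Selection 4: 2304 + 235 = 2539
Selection 5: 2539 + 235 = 2774
Selection 6: 2774 + 235 = 3009
Selection 7: 3009 + 235 = 3244
Selection 8: 3244 + 235 = 3479
Selection 9: 3479 + 235 = 3714
Selection 10: 3714 + 235 = 3949
Selection 11: 3949 + 235 = 4184
Selection 12: 4184 + 235 = 4419
Selection 13: 4419 + 235 = 4654
Selection 14: 4654 + 235 = 4889
Selection 15: 4889 + 235 = 5124
Selection 16: 5124 + 235 = 5359 → 5359 − 5248 = 111

1834, 2069, 2304, 2539, 2774, 3009, 3244, 3479, 3714, 3949, 4184, 4419, 4654, 4889, 5124, 111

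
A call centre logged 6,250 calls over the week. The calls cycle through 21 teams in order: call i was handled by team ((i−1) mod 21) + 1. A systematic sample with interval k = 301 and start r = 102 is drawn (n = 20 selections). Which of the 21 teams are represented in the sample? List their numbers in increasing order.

4, 11, 18

Consecutive selections differ by k = 301, so their team numbers differ by 301 mod 21 = 7.
gcd(301, 21) = 7, so the sample visits 21/7 = 3 distinct residues mod 21.
Start 102 is team 18; the teams hit are 4, 11, 18.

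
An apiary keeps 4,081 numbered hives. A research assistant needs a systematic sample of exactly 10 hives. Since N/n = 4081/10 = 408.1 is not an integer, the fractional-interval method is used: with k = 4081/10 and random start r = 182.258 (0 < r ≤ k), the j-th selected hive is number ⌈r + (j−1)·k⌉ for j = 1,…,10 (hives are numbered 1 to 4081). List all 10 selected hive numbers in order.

183, 591, 999, 1407, 1815, 2223, 2631, 3039, 3448, 3856

j=1: r + 0k = 182.258 → ⌈·⌉ = 183
j=2: r + 1k = 590.358 → ⌈·⌉ = 591
j=3: r + 2k = 998.458 → ⌈·⌉ = 999
j=4: r + 3k = 1406.558 → ⌈·⌉ = 1407
j=5: r + 4k = 1814.658 → ⌈·⌉ = 1815
j=6: r + 5k = 2222.758 → ⌈·⌉ = 2223
j=7: r + 6k = 2630.858 → ⌈·⌉ = 2631
j=8: r + 7k = 3038.958 → ⌈·⌉ = 3039
j=9: r + 8k = 3447.058 → ⌈·⌉ = 3448
j=10: r + 9k = 3855.158 → ⌈·⌉ = 3856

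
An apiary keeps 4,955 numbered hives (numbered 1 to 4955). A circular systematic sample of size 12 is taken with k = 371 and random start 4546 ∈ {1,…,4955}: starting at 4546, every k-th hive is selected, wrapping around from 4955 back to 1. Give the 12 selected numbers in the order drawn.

Selection 1: 4546
Selection 2: 4546 + 371 = 4917
Selection 3: 4917 + 371 = 5288 → 5288 − 4955 = 333
Selection 4: 333 + 371 = 704
Selection 5: 704 + 371 = 1075
Selection 6: 1075 + 371 = 1446
Selection 7: 1446 + 371 = 1817
Selection 8: 1817 + 371 = 2188
Selection 9: 2188 + 371 = 2559
Selection 10: 2559 + 371 = 2930
Selection 11: 2930 + 371 = 3301
Selection 12: 3301 + 371 = 3672

4546, 4917, 333, 704, 1075, 1446, 1817, 2188, 2559, 2930, 3301, 3672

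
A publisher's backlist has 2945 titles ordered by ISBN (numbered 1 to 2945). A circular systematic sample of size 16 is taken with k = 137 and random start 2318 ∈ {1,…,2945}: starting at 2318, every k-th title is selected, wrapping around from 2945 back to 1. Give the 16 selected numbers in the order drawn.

2318, 2455, 2592, 2729, 2866, 58, 195, 332, 469, 606, 743, 880, 1017, 1154, 1291, 1428

Selection 1: 2318
Selection 2: 2318 + 137 = 2455
Selection 3: 2455 + 137 = 2592
Selection 4: 2592 + 137 = 2729
Selection 5: 2729 + 137 = 2866
Selection 6: 2866 + 137 = 3003 → 3003 − 2945 = 58
Selection 7: 58 + 137 = 195
Selection 8: 195 + 137 = 332
Selection 9: 332 + 137 = 469
Selection 10: 469 + 137 = 606
Selection 11: 606 + 137 = 743
Selection 12: 743 + 137 = 880
Selection 13: 880 + 137 = 1017
Selection 14: 1017 + 137 = 1154
Selection 15: 1154 + 137 = 1291
Selection 16: 1291 + 137 = 1428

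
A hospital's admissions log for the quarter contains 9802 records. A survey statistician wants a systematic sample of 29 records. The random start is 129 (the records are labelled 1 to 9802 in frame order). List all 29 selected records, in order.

129, 467, 805, 1143, 1481, 1819, 2157, 2495, 2833, 3171, 3509, 3847, 4185, 4523, 4861, 5199, 5537, 5875, 6213, 6551, 6889, 7227, 7565, 7903, 8241, 8579, 8917, 9255, 9593

k = N/n = 9802/29 = 338
record 1: 129
record 2: 129 + 338 = 467
record 3: 467 + 338 = 805
record 4: 805 + 338 = 1143
record 5: 1143 + 338 = 1481
record 6: 1481 + 338 = 1819
record 7: 1819 + 338 = 2157
record 8: 2157 + 338 = 2495
record 9: 2495 + 338 = 2833
record 10: 2833 + 338 = 3171
record 11: 3171 + 338 = 3509
record 12: 3509 + 338 = 3847
record 13: 3847 + 338 = 4185
record 14: 4185 + 338 = 4523
record 15: 4523 + 338 = 4861
record 16: 4861 + 338 = 5199
record 17: 5199 + 338 = 5537
record 18: 5537 + 338 = 5875
record 19: 5875 + 338 = 6213
record 20: 6213 + 338 = 6551
record 21: 6551 + 338 = 6889
record 22: 6889 + 338 = 7227
record 23: 7227 + 338 = 7565
record 24: 7565 + 338 = 7903
record 25: 7903 + 338 = 8241
record 26: 8241 + 338 = 8579
record 27: 8579 + 338 = 8917
record 28: 8917 + 338 = 9255
record 29: 9255 + 338 = 9593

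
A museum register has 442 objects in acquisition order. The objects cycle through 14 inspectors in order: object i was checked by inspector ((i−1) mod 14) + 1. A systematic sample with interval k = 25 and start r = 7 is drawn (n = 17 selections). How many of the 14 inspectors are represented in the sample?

Consecutive selections differ by k = 25, so their inspector numbers differ by 25 mod 14 = 11.
gcd(25, 14) = 1, so the sample visits 14/1 = 14 distinct residues mod 14.
Start 7 is inspector 7; the inspectors hit are 1, 2, 3, 4, 5, 6, 7, 8, 9, 10, 11, 12, 13, 14.

14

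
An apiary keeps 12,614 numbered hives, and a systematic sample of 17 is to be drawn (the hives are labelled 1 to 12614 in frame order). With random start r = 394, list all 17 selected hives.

394, 1136, 1878, 2620, 3362, 4104, 4846, 5588, 6330, 7072, 7814, 8556, 9298, 10040, 10782, 11524, 12266

k = N/n = 12614/17 = 742
hive 1: 394
hive 2: 394 + 742 = 1136
hive 3: 1136 + 742 = 1878
hive 4: 1878 + 742 = 2620
hive 5: 2620 + 742 = 3362
hive 6: 3362 + 742 = 4104
hive 7: 4104 + 742 = 4846
hive 8: 4846 + 742 = 5588
hive 9: 5588 + 742 = 6330
hive 10: 6330 + 742 = 7072
hive 11: 7072 + 742 = 7814
hive 12: 7814 + 742 = 8556
hive 13: 8556 + 742 = 9298
hive 14: 9298 + 742 = 10040
hive 15: 10040 + 742 = 10782
hive 16: 10782 + 742 = 11524
hive 17: 11524 + 742 = 12266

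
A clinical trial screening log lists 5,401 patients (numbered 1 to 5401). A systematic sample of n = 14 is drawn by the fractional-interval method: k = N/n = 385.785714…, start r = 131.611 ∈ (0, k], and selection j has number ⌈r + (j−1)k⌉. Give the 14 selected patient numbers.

j=1: r + 0k = 131.611 → ⌈·⌉ = 132
j=2: r + 1k = 517.396714… → ⌈·⌉ = 518
j=3: r + 2k = 903.182428… → ⌈·⌉ = 904
j=4: r + 3k = 1288.968142… → ⌈·⌉ = 1289
j=5: r + 4k = 1674.753857… → ⌈·⌉ = 1675
j=6: r + 5k = 2060.539571… → ⌈·⌉ = 2061
j=7: r + 6k = 2446.325285… → ⌈·⌉ = 2447
j=8: r + 7k = 2832.111 → ⌈·⌉ = 2833
j=9: r + 8k = 3217.896714… → ⌈·⌉ = 3218
j=10: r + 9k = 3603.682428… → ⌈·⌉ = 3604
j=11: r + 10k = 3989.468142… → ⌈·⌉ = 3990
j=12: r + 11k = 4375.253857… → ⌈·⌉ = 4376
j=13: r + 12k = 4761.039571… → ⌈·⌉ = 4762
j=14: r + 13k = 5146.825285… → ⌈·⌉ = 5147

132, 518, 904, 1289, 1675, 2061, 2447, 2833, 3218, 3604, 3990, 4376, 4762, 5147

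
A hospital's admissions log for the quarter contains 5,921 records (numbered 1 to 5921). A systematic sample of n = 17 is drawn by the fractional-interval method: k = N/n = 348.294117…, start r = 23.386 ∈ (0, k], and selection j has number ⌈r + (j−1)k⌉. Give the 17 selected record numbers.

j=1: r + 0k = 23.386 → ⌈·⌉ = 24
j=2: r + 1k = 371.680117… → ⌈·⌉ = 372
j=3: r + 2k = 719.974235… → ⌈·⌉ = 720
j=4: r + 3k = 1068.268352… → ⌈·⌉ = 1069
j=5: r + 4k = 1416.562470… → ⌈·⌉ = 1417
j=6: r + 5k = 1764.856588… → ⌈·⌉ = 1765
j=7: r + 6k = 2113.150705… → ⌈·⌉ = 2114
j=8: r + 7k = 2461.444823… → ⌈·⌉ = 2462
j=9: r + 8k = 2809.738941… → ⌈·⌉ = 2810
j=10: r + 9k = 3158.033058… → ⌈·⌉ = 3159
j=11: r + 10k = 3506.327176… → ⌈·⌉ = 3507
j=12: r + 11k = 3854.621294… → ⌈·⌉ = 3855
j=13: r + 12k = 4202.915411… → ⌈·⌉ = 4203
j=14: r + 13k = 4551.209529… → ⌈·⌉ = 4552
j=15: r + 14k = 4899.503647… → ⌈·⌉ = 4900
j=16: r + 15k = 5247.797764… → ⌈·⌉ = 5248
j=17: r + 16k = 5596.091882… → ⌈·⌉ = 5597

24, 372, 720, 1069, 1417, 1765, 2114, 2462, 2810, 3159, 3507, 3855, 4203, 4552, 4900, 5248, 5597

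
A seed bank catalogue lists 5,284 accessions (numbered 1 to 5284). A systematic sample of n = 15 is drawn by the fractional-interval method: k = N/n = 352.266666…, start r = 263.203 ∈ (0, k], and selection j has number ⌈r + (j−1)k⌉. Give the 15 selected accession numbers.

j=1: r + 0k = 263.203 → ⌈·⌉ = 264
j=2: r + 1k = 615.469666… → ⌈·⌉ = 616
j=3: r + 2k = 967.736333… → ⌈·⌉ = 968
j=4: r + 3k = 1320.003 → ⌈·⌉ = 1321
j=5: r + 4k = 1672.269666… → ⌈·⌉ = 1673
j=6: r + 5k = 2024.536333… → ⌈·⌉ = 2025
j=7: r + 6k = 2376.803 → ⌈·⌉ = 2377
j=8: r + 7k = 2729.069666… → ⌈·⌉ = 2730
j=9: r + 8k = 3081.336333… → ⌈·⌉ = 3082
j=10: r + 9k = 3433.603 → ⌈·⌉ = 3434
j=11: r + 10k = 3785.869666… → ⌈·⌉ = 3786
j=12: r + 11k = 4138.136333… → ⌈·⌉ = 4139
j=13: r + 12k = 4490.403 → ⌈·⌉ = 4491
j=14: r + 13k = 4842.669666… → ⌈·⌉ = 4843
j=15: r + 14k = 5194.936333… → ⌈·⌉ = 5195

264, 616, 968, 1321, 1673, 2025, 2377, 2730, 3082, 3434, 3786, 4139, 4491, 4843, 5195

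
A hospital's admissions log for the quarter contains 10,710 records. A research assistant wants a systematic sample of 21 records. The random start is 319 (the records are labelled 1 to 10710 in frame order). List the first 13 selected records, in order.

319, 829, 1339, 1849, 2359, 2869, 3379, 3889, 4399, 4909, 5419, 5929, 6439

k = N/n = 10710/21 = 510
record 1: 319
record 2: 319 + 510 = 829
record 3: 829 + 510 = 1339
record 4: 1339 + 510 = 1849
record 5: 1849 + 510 = 2359
record 6: 2359 + 510 = 2869
record 7: 2869 + 510 = 3379
record 8: 3379 + 510 = 3889
record 9: 3889 + 510 = 4399
record 10: 4399 + 510 = 4909
record 11: 4909 + 510 = 5419
record 12: 5419 + 510 = 5929
record 13: 5929 + 510 = 6439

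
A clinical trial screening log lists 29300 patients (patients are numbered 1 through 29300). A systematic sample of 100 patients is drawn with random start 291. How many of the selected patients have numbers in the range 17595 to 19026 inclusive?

k = 29300/100 = 293
First selection ≥ 17595: 291 + ⌈(17595−291)/293⌉·293 = 291 + 60×293 = 17871
Last selection ≤ 19026: 291 + ⌊(19026−291)/293⌋·293 = 291 + 63×293 = 18750
Count = 63 − 60 + 1 = 4

4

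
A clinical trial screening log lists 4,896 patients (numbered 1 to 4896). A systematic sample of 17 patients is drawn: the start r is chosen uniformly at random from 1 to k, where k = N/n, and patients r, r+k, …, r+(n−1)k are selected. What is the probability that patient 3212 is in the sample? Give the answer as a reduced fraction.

k = 4896/17 = 288.
Patient 3212 is selected iff r ≡ 3212 (mod 288); exactly one such r in {1,…,288}.
Inclusion probability = 1/288.

1/288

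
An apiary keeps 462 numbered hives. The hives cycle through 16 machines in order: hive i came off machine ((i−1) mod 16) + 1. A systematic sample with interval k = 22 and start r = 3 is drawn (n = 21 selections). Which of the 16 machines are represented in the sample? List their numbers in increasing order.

1, 3, 5, 7, 9, 11, 13, 15

Consecutive selections differ by k = 22, so their machine numbers differ by 22 mod 16 = 6.
gcd(22, 16) = 2, so the sample visits 16/2 = 8 distinct residues mod 16.
Start 3 is machine 3; the machines hit are 1, 3, 5, 7, 9, 11, 13, 15.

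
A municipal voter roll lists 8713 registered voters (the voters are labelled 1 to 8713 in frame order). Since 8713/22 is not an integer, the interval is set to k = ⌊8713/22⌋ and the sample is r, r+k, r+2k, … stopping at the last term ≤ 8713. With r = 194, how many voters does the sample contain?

k = ⌊8713/22⌋ = 396
Achieved size = ⌊(8713 − 194)/396⌋ + 1 = ⌊8519/396⌋ + 1 = 21 + 1 = 22
(last selection: 194 + 21×396 = 8510 ≤ 8713; next would be 8906 > 8713)

22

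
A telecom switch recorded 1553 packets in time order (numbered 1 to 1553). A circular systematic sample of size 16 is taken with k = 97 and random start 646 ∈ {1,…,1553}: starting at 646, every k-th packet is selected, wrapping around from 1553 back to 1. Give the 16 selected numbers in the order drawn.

646, 743, 840, 937, 1034, 1131, 1228, 1325, 1422, 1519, 63, 160, 257, 354, 451, 548

Selection 1: 646
Selection 2: 646 + 97 = 743
Selection 3: 743 + 97 = 840
Selection 4: 840 + 97 = 937
Selection 5: 937 + 97 = 1034
Selection 6: 1034 + 97 = 1131
Selection 7: 1131 + 97 = 1228
Selection 8: 1228 + 97 = 1325
Selection 9: 1325 + 97 = 1422
Selection 10: 1422 + 97 = 1519
Selection 11: 1519 + 97 = 1616 → 1616 − 1553 = 63
Selection 12: 63 + 97 = 160
Selection 13: 160 + 97 = 257
Selection 14: 257 + 97 = 354
Selection 15: 354 + 97 = 451
Selection 16: 451 + 97 = 548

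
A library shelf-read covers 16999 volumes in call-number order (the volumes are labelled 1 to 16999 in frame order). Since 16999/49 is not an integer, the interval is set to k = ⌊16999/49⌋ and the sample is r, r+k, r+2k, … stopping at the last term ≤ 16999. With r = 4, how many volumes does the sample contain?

50

k = ⌊16999/49⌋ = 346
Achieved size = ⌊(16999 − 4)/346⌋ + 1 = ⌊16995/346⌋ + 1 = 49 + 1 = 50
(last selection: 4 + 49×346 = 16958 ≤ 16999; next would be 17304 > 16999)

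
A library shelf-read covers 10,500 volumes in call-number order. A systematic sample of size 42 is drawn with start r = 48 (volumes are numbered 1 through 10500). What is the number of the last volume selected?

k = 10500/42 = 250
42nd selection = r + (42−1)·k = 48 + 41×250 = 48 + 10250 = 10298

10298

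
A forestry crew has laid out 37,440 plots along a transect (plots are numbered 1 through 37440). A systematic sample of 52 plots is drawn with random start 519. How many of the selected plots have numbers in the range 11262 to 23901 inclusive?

18

k = 37440/52 = 720
First selection ≥ 11262: 519 + ⌈(11262−519)/720⌉·720 = 519 + 15×720 = 11319
Last selection ≤ 23901: 519 + ⌊(23901−519)/720⌋·720 = 519 + 32×720 = 23559
Count = 32 − 15 + 1 = 18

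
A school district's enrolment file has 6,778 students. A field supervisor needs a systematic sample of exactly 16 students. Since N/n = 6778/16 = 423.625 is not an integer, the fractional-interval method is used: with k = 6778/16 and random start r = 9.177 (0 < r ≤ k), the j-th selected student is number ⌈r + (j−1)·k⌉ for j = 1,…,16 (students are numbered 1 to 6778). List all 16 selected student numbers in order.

10, 433, 857, 1281, 1704, 2128, 2551, 2975, 3399, 3822, 4246, 4670, 5093, 5517, 5940, 6364

j=1: r + 0k = 9.177 → ⌈·⌉ = 10
j=2: r + 1k = 432.802 → ⌈·⌉ = 433
j=3: r + 2k = 856.427 → ⌈·⌉ = 857
j=4: r + 3k = 1280.052 → ⌈·⌉ = 1281
j=5: r + 4k = 1703.677 → ⌈·⌉ = 1704
j=6: r + 5k = 2127.302 → ⌈·⌉ = 2128
j=7: r + 6k = 2550.927 → ⌈·⌉ = 2551
j=8: r + 7k = 2974.552 → ⌈·⌉ = 2975
j=9: r + 8k = 3398.177 → ⌈·⌉ = 3399
j=10: r + 9k = 3821.802 → ⌈·⌉ = 3822
j=11: r + 10k = 4245.427 → ⌈·⌉ = 4246
j=12: r + 11k = 4669.052 → ⌈·⌉ = 4670
j=13: r + 12k = 5092.677 → ⌈·⌉ = 5093
j=14: r + 13k = 5516.302 → ⌈·⌉ = 5517
j=15: r + 14k = 5939.927 → ⌈·⌉ = 5940
j=16: r + 15k = 6363.552 → ⌈·⌉ = 6364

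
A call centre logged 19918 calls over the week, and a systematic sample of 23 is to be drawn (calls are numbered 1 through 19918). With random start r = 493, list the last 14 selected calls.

8287, 9153, 10019, 10885, 11751, 12617, 13483, 14349, 15215, 16081, 16947, 17813, 18679, 19545

k = N/n = 19918/23 = 866
10th selection = 493 + 9×866 = 8287
11th: 8287 + 866 = 9153
12th: 9153 + 866 = 10019
13th: 10019 + 866 = 10885
14th: 10885 + 866 = 11751
15th: 11751 + 866 = 12617
16th: 12617 + 866 = 13483
17th: 13483 + 866 = 14349
18th: 14349 + 866 = 15215
19th: 15215 + 866 = 16081
20th: 16081 + 866 = 16947
21st: 16947 + 866 = 17813
22nd: 17813 + 866 = 18679
23rd: 18679 + 866 = 19545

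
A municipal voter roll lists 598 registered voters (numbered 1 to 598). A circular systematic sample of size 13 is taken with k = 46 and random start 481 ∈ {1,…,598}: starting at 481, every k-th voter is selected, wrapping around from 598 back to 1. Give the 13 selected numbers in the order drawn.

481, 527, 573, 21, 67, 113, 159, 205, 251, 297, 343, 389, 435

Selection 1: 481
Selection 2: 481 + 46 = 527
Selection 3: 527 + 46 = 573
Selection 4: 573 + 46 = 619 → 619 − 598 = 21
Selection 5: 21 + 46 = 67
Selection 6: 67 + 46 = 113
Selection 7: 113 + 46 = 159
Selection 8: 159 + 46 = 205
Selection 9: 205 + 46 = 251
Selection 10: 251 + 46 = 297
Selection 11: 297 + 46 = 343
Selection 12: 343 + 46 = 389
Selection 13: 389 + 46 = 435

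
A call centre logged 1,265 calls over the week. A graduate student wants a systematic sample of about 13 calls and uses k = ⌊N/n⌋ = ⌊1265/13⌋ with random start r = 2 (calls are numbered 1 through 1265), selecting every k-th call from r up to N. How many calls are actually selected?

k = ⌊1265/13⌋ = 97
Achieved size = ⌊(1265 − 2)/97⌋ + 1 = ⌊1263/97⌋ + 1 = 13 + 1 = 14
(last selection: 2 + 13×97 = 1263 ≤ 1265; next would be 1360 > 1265)

14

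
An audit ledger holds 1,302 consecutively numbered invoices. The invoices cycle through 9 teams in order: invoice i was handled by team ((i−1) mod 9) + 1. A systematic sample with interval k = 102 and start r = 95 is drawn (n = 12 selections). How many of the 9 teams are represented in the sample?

3

Consecutive selections differ by k = 102, so their team numbers differ by 102 mod 9 = 3.
gcd(102, 9) = 3, so the sample visits 9/3 = 3 distinct residues mod 9.
Start 95 is team 5; the teams hit are 2, 5, 8.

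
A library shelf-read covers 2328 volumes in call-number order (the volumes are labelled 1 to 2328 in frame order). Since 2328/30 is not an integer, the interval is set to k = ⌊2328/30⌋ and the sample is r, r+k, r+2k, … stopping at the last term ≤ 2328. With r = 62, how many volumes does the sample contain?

k = ⌊2328/30⌋ = 77
Achieved size = ⌊(2328 − 62)/77⌋ + 1 = ⌊2266/77⌋ + 1 = 29 + 1 = 30
(last selection: 62 + 29×77 = 2295 ≤ 2328; next would be 2372 > 2328)

30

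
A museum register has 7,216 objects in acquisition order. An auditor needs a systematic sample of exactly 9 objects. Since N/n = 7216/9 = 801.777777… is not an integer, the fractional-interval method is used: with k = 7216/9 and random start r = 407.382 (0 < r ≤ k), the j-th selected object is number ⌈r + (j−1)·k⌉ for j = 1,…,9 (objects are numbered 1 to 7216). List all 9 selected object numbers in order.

j=1: r + 0k = 407.382 → ⌈·⌉ = 408
j=2: r + 1k = 1209.159777… → ⌈·⌉ = 1210
j=3: r + 2k = 2010.937555… → ⌈·⌉ = 2011
j=4: r + 3k = 2812.715333… → ⌈·⌉ = 2813
j=5: r + 4k = 3614.493111… → ⌈·⌉ = 3615
j=6: r + 5k = 4416.270888… → ⌈·⌉ = 4417
j=7: r + 6k = 5218.048666… → ⌈·⌉ = 5219
j=8: r + 7k = 6019.826444… → ⌈·⌉ = 6020
j=9: r + 8k = 6821.604222… → ⌈·⌉ = 6822

408, 1210, 2011, 2813, 3615, 4417, 5219, 6020, 6822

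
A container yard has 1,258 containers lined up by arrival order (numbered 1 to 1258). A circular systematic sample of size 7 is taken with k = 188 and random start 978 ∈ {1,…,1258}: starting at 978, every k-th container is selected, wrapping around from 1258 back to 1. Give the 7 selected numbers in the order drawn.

978, 1166, 96, 284, 472, 660, 848

Selection 1: 978
Selection 2: 978 + 188 = 1166
Selection 3: 1166 + 188 = 1354 → 1354 − 1258 = 96
Selection 4: 96 + 188 = 284
Selection 5: 284 + 188 = 472
Selection 6: 472 + 188 = 660
Selection 7: 660 + 188 = 848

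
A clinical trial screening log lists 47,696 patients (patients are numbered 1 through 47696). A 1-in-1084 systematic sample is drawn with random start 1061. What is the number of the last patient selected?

47673

k = 1084
44th selection = r + (44−1)·k = 1061 + 43×1084 = 1061 + 46612 = 47673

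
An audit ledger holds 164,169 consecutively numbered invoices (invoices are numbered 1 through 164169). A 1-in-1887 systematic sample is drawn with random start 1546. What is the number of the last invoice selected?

163828

k = 1887
87th selection = r + (87−1)·k = 1546 + 86×1887 = 1546 + 162282 = 163828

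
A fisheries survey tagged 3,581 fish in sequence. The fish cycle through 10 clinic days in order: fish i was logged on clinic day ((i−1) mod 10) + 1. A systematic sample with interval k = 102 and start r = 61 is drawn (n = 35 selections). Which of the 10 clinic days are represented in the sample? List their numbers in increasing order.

1, 3, 5, 7, 9

Consecutive selections differ by k = 102, so their clinic day numbers differ by 102 mod 10 = 2.
gcd(102, 10) = 2, so the sample visits 10/2 = 5 distinct residues mod 10.
Start 61 is clinic day 1; the clinic days hit are 1, 3, 5, 7, 9.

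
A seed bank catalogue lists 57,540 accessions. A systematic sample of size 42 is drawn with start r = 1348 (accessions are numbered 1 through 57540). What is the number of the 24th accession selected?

32858

k = 57540/42 = 1370
24th selection = r + (24−1)·k = 1348 + 23×1370 = 1348 + 31510 = 32858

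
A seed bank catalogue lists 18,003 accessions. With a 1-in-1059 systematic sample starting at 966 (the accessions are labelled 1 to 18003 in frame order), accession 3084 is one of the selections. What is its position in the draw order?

k = 1059
position = (3084 − 966)/1059 + 1 = 2118/1059 + 1 = 2 + 1 = 3

3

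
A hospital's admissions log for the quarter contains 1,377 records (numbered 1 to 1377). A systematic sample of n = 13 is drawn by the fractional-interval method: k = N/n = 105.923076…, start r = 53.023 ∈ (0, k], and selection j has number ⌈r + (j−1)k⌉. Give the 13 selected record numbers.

j=1: r + 0k = 53.023 → ⌈·⌉ = 54
j=2: r + 1k = 158.946076… → ⌈·⌉ = 159
j=3: r + 2k = 264.869153… → ⌈·⌉ = 265
j=4: r + 3k = 370.792230… → ⌈·⌉ = 371
j=5: r + 4k = 476.715307… → ⌈·⌉ = 477
j=6: r + 5k = 582.638384… → ⌈·⌉ = 583
j=7: r + 6k = 688.561461… → ⌈·⌉ = 689
j=8: r + 7k = 794.484538… → ⌈·⌉ = 795
j=9: r + 8k = 900.407615… → ⌈·⌉ = 901
j=10: r + 9k = 1006.330692… → ⌈·⌉ = 1007
j=11: r + 10k = 1112.253769… → ⌈·⌉ = 1113
j=12: r + 11k = 1218.176846… → ⌈·⌉ = 1219
j=13: r + 12k = 1324.099923… → ⌈·⌉ = 1325

54, 159, 265, 371, 477, 583, 689, 795, 901, 1007, 1113, 1219, 1325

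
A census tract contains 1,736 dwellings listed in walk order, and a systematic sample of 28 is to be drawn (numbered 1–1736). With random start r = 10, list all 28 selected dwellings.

k = N/n = 1736/28 = 62
dwelling 1: 10
dwelling 2: 10 + 62 = 72
dwelling 3: 72 + 62 = 134
dwelling 4: 134 + 62 = 196
dwelling 5: 196 + 62 = 258
dwelling 6: 258 + 62 = 320
dwelling 7: 320 + 62 = 382
dwelling 8: 382 + 62 = 444
dwelling 9: 444 + 62 = 506
dwelling 10: 506 + 62 = 568
dwelling 11: 568 + 62 = 630
dwelling 12: 630 + 62 = 692
dwelling 13: 692 + 62 = 754
dwelling 14: 754 + 62 = 816
dwelling 15: 816 + 62 = 878
dwelling 16: 878 + 62 = 940
dwelling 17: 940 + 62 = 1002
dwelling 18: 1002 + 62 = 1064
dwelling 19: 1064 + 62 = 1126
dwelling 20: 1126 + 62 = 1188
dwelling 21: 1188 + 62 = 1250
dwelling 22: 1250 + 62 = 1312
dwelling 23: 1312 + 62 = 1374
dwelling 24: 1374 + 62 = 1436
dwelling 25: 1436 + 62 = 1498
dwelling 26: 1498 + 62 = 1560
dwelling 27: 1560 + 62 = 1622
dwelling 28: 1622 + 62 = 1684

10, 72, 134, 196, 258, 320, 382, 444, 506, 568, 630, 692, 754, 816, 878, 940, 1002, 1064, 1126, 1188, 1250, 1312, 1374, 1436, 1498, 1560, 1622, 1684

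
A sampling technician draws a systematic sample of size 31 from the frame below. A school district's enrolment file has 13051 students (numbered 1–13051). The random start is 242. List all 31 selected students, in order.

k = N/n = 13051/31 = 421
student 1: 242
student 2: 242 + 421 = 663
student 3: 663 + 421 = 1084
student 4: 1084 + 421 = 1505
student 5: 1505 + 421 = 1926
student 6: 1926 + 421 = 2347
student 7: 2347 + 421 = 2768
student 8: 2768 + 421 = 3189
student 9: 3189 + 421 = 3610
student 10: 3610 + 421 = 4031
student 11: 4031 + 421 = 4452
student 12: 4452 + 421 = 4873
student 13: 4873 + 421 = 5294
student 14: 5294 + 421 = 5715
student 15: 5715 + 421 = 6136
student 16: 6136 + 421 = 6557
student 17: 6557 + 421 = 6978
student 18: 6978 + 421 = 7399
student 19: 7399 + 421 = 7820
student 20: 7820 + 421 = 8241
student 21: 8241 + 421 = 8662
student 22: 8662 + 421 = 9083
student 23: 9083 + 421 = 9504
student 24: 9504 + 421 = 9925
student 25: 9925 + 421 = 10346
student 26: 10346 + 421 = 10767
student 27: 10767 + 421 = 11188
student 28: 11188 + 421 = 11609
student 29: 11609 + 421 = 12030
student 30: 12030 + 421 = 12451
student 31: 12451 + 421 = 12872

242, 663, 1084, 1505, 1926, 2347, 2768, 3189, 3610, 4031, 4452, 4873, 5294, 5715, 6136, 6557, 6978, 7399, 7820, 8241, 8662, 9083, 9504, 9925, 10346, 10767, 11188, 11609, 12030, 12451, 12872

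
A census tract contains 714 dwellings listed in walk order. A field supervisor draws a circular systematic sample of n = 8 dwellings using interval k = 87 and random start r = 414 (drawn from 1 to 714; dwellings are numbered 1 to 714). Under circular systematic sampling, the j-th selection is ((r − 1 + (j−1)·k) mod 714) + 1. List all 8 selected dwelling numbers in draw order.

414, 501, 588, 675, 48, 135, 222, 309

Selection 1: 414
Selection 2: 414 + 87 = 501
Selection 3: 501 + 87 = 588
Selection 4: 588 + 87 = 675
Selection 5: 675 + 87 = 762 → 762 − 714 = 48
Selection 6: 48 + 87 = 135
Selection 7: 135 + 87 = 222
Selection 8: 222 + 87 = 309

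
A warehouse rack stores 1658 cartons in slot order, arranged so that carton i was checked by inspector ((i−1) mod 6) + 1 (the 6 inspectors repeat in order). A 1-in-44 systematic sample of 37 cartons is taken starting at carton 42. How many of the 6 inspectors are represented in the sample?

Consecutive selections differ by k = 44, so their inspector numbers differ by 44 mod 6 = 2.
gcd(44, 6) = 2, so the sample visits 6/2 = 3 distinct residues mod 6.
Start 42 is inspector 6; the inspectors hit are 2, 4, 6.

3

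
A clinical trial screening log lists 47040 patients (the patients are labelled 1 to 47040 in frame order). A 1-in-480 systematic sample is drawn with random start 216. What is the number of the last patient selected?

k = 480
98th selection = r + (98−1)·k = 216 + 97×480 = 216 + 46560 = 46776

46776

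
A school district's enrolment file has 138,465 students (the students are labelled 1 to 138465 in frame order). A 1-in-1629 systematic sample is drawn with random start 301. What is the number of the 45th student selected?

71977

k = 1629
45th selection = r + (45−1)·k = 301 + 44×1629 = 301 + 71676 = 71977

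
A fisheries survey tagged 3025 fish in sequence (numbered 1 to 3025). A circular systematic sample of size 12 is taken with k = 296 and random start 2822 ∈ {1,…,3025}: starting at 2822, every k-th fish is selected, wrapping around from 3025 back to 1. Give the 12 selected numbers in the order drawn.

2822, 93, 389, 685, 981, 1277, 1573, 1869, 2165, 2461, 2757, 28

Selection 1: 2822
Selection 2: 2822 + 296 = 3118 → 3118 − 3025 = 93
Selection 3: 93 + 296 = 389
Selection 4: 389 + 296 = 685
Selection 5: 685 + 296 = 981
Selection 6: 981 + 296 = 1277
Selection 7: 1277 + 296 = 1573
Selection 8: 1573 + 296 = 1869
Selection 9: 1869 + 296 = 2165
Selection 10: 2165 + 296 = 2461
Selection 11: 2461 + 296 = 2757
Selection 12: 2757 + 296 = 3053 → 3053 − 3025 = 28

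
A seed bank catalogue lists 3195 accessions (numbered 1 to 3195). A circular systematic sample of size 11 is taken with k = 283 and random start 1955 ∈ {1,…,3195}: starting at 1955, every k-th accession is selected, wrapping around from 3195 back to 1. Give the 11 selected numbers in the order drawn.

1955, 2238, 2521, 2804, 3087, 175, 458, 741, 1024, 1307, 1590

Selection 1: 1955
Selection 2: 1955 + 283 = 2238
Selection 3: 2238 + 283 = 2521
Selection 4: 2521 + 283 = 2804
Selection 5: 2804 + 283 = 3087
Selection 6: 3087 + 283 = 3370 → 3370 − 3195 = 175
Selection 7: 175 + 283 = 458
Selection 8: 458 + 283 = 741
Selection 9: 741 + 283 = 1024
Selection 10: 1024 + 283 = 1307
Selection 11: 1307 + 283 = 1590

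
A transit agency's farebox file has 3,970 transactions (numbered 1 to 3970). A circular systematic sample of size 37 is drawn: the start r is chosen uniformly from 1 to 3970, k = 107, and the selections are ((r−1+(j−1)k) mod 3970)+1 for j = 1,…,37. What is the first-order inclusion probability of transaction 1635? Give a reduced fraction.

For each position j, as r ranges over 1…3970 the j-th selection hits every transaction exactly once, so transaction 1635 is selected for exactly 37 of the 3970 starts.
Inclusion probability = 37/3970.

37/3970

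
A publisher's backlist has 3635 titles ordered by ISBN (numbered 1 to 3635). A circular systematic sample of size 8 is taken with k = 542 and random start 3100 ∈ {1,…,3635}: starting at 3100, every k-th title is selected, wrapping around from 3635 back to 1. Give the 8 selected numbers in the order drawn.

Selection 1: 3100
Selection 2: 3100 + 542 = 3642 → 3642 − 3635 = 7
Selection 3: 7 + 542 = 549
Selection 4: 549 + 542 = 1091
Selection 5: 1091 + 542 = 1633
Selection 6: 1633 + 542 = 2175
Selection 7: 2175 + 542 = 2717
Selection 8: 2717 + 542 = 3259

3100, 7, 549, 1091, 1633, 2175, 2717, 3259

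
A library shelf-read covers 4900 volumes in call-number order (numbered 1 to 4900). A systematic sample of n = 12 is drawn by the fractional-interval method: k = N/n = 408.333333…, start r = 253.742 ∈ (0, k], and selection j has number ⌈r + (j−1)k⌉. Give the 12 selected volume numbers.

254, 663, 1071, 1479, 1888, 2296, 2704, 3113, 3521, 3929, 4338, 4746

j=1: r + 0k = 253.742 → ⌈·⌉ = 254
j=2: r + 1k = 662.075333… → ⌈·⌉ = 663
j=3: r + 2k = 1070.408666… → ⌈·⌉ = 1071
j=4: r + 3k = 1478.742 → ⌈·⌉ = 1479
j=5: r + 4k = 1887.075333… → ⌈·⌉ = 1888
j=6: r + 5k = 2295.408666… → ⌈·⌉ = 2296
j=7: r + 6k = 2703.742 → ⌈·⌉ = 2704
j=8: r + 7k = 3112.075333… → ⌈·⌉ = 3113
j=9: r + 8k = 3520.408666… → ⌈·⌉ = 3521
j=10: r + 9k = 3928.742 → ⌈·⌉ = 3929
j=11: r + 10k = 4337.075333… → ⌈·⌉ = 4338
j=12: r + 11k = 4745.408666… → ⌈·⌉ = 4746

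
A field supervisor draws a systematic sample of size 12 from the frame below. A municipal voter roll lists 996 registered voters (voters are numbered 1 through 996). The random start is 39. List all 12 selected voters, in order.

39, 122, 205, 288, 371, 454, 537, 620, 703, 786, 869, 952

k = N/n = 996/12 = 83
voter 1: 39
voter 2: 39 + 83 = 122
voter 3: 122 + 83 = 205
voter 4: 205 + 83 = 288
voter 5: 288 + 83 = 371
voter 6: 371 + 83 = 454
voter 7: 454 + 83 = 537
voter 8: 537 + 83 = 620
voter 9: 620 + 83 = 703
voter 10: 703 + 83 = 786
voter 11: 786 + 83 = 869
voter 12: 869 + 83 = 952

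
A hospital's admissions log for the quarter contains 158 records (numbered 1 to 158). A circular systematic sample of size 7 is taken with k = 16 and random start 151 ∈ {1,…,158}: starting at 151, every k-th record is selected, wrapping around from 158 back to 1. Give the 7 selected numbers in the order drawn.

Selection 1: 151
Selection 2: 151 + 16 = 167 → 167 − 158 = 9
Selection 3: 9 + 16 = 25
Selection 4: 25 + 16 = 41
Selection 5: 41 + 16 = 57
Selection 6: 57 + 16 = 73
Selection 7: 73 + 16 = 89

151, 9, 25, 41, 57, 73, 89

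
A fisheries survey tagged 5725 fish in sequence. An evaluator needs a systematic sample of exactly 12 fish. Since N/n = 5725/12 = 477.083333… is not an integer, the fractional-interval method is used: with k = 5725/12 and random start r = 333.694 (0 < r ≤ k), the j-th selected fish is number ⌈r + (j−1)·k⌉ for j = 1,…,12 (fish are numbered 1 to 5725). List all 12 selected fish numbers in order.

334, 811, 1288, 1765, 2243, 2720, 3197, 3674, 4151, 4628, 5105, 5582

j=1: r + 0k = 333.694 → ⌈·⌉ = 334
j=2: r + 1k = 810.777333… → ⌈·⌉ = 811
j=3: r + 2k = 1287.860666… → ⌈·⌉ = 1288
j=4: r + 3k = 1764.944 → ⌈·⌉ = 1765
j=5: r + 4k = 2242.027333… → ⌈·⌉ = 2243
j=6: r + 5k = 2719.110666… → ⌈·⌉ = 2720
j=7: r + 6k = 3196.194 → ⌈·⌉ = 3197
j=8: r + 7k = 3673.277333… → ⌈·⌉ = 3674
j=9: r + 8k = 4150.360666… → ⌈·⌉ = 4151
j=10: r + 9k = 4627.444 → ⌈·⌉ = 4628
j=11: r + 10k = 5104.527333… → ⌈·⌉ = 5105
j=12: r + 11k = 5581.610666… → ⌈·⌉ = 5582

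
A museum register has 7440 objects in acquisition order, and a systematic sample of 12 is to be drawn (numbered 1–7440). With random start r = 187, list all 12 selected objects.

k = N/n = 7440/12 = 620
object 1: 187
object 2: 187 + 620 = 807
object 3: 807 + 620 = 1427
object 4: 1427 + 620 = 2047
object 5: 2047 + 620 = 2667
object 6: 2667 + 620 = 3287
object 7: 3287 + 620 = 3907
object 8: 3907 + 620 = 4527
object 9: 4527 + 620 = 5147
object 10: 5147 + 620 = 5767
object 11: 5767 + 620 = 6387
object 12: 6387 + 620 = 7007

187, 807, 1427, 2047, 2667, 3287, 3907, 4527, 5147, 5767, 6387, 7007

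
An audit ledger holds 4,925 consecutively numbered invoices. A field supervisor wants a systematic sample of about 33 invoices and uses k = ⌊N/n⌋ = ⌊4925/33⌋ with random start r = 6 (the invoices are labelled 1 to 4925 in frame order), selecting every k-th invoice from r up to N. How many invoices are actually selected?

k = ⌊4925/33⌋ = 149
Achieved size = ⌊(4925 − 6)/149⌋ + 1 = ⌊4919/149⌋ + 1 = 33 + 1 = 34
(last selection: 6 + 33×149 = 4923 ≤ 4925; next would be 5072 > 4925)

34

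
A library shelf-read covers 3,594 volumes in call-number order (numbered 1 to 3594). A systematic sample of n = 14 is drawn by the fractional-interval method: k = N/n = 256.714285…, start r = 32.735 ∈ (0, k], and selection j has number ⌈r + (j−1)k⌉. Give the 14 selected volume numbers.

j=1: r + 0k = 32.735 → ⌈·⌉ = 33
j=2: r + 1k = 289.449285… → ⌈·⌉ = 290
j=3: r + 2k = 546.163571… → ⌈·⌉ = 547
j=4: r + 3k = 802.877857… → ⌈·⌉ = 803
j=5: r + 4k = 1059.592142… → ⌈·⌉ = 1060
j=6: r + 5k = 1316.306428… → ⌈·⌉ = 1317
j=7: r + 6k = 1573.020714… → ⌈·⌉ = 1574
j=8: r + 7k = 1829.735 → ⌈·⌉ = 1830
j=9: r + 8k = 2086.449285… → ⌈·⌉ = 2087
j=10: r + 9k = 2343.163571… → ⌈·⌉ = 2344
j=11: r + 10k = 2599.877857… → ⌈·⌉ = 2600
j=12: r + 11k = 2856.592142… → ⌈·⌉ = 2857
j=13: r + 12k = 3113.306428… → ⌈·⌉ = 3114
j=14: r + 13k = 3370.020714… → ⌈·⌉ = 3371

33, 290, 547, 803, 1060, 1317, 1574, 1830, 2087, 2344, 2600, 2857, 3114, 3371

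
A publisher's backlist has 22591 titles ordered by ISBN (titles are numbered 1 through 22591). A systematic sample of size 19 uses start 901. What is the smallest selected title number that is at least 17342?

k = 22591/19 = 1189
Steps past start: ⌈(17342 − 901)/1189⌉ = ⌈16441/1189⌉ = 14
Selected title: 901 + 14×1189 = 17547

17547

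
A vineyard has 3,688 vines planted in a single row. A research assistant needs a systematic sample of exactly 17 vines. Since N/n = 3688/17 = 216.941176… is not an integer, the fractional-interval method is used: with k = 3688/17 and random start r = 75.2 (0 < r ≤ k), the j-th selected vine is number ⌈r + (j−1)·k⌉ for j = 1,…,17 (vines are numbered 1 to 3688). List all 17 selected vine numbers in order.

76, 293, 510, 727, 943, 1160, 1377, 1594, 1811, 2028, 2245, 2462, 2679, 2896, 3113, 3330, 3547

j=1: r + 0k = 75.2 → ⌈·⌉ = 76
j=2: r + 1k = 292.141176… → ⌈·⌉ = 293
j=3: r + 2k = 509.082352… → ⌈·⌉ = 510
j=4: r + 3k = 726.023529… → ⌈·⌉ = 727
j=5: r + 4k = 942.964705… → ⌈·⌉ = 943
j=6: r + 5k = 1159.905882… → ⌈·⌉ = 1160
j=7: r + 6k = 1376.847058… → ⌈·⌉ = 1377
j=8: r + 7k = 1593.788235… → ⌈·⌉ = 1594
j=9: r + 8k = 1810.729411… → ⌈·⌉ = 1811
j=10: r + 9k = 2027.670588… → ⌈·⌉ = 2028
j=11: r + 10k = 2244.611764… → ⌈·⌉ = 2245
j=12: r + 11k = 2461.552941… → ⌈·⌉ = 2462
j=13: r + 12k = 2678.494117… → ⌈·⌉ = 2679
j=14: r + 13k = 2895.435294… → ⌈·⌉ = 2896
j=15: r + 14k = 3112.376470… → ⌈·⌉ = 3113
j=16: r + 15k = 3329.317647… → ⌈·⌉ = 3330
j=17: r + 16k = 3546.258823… → ⌈·⌉ = 3547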